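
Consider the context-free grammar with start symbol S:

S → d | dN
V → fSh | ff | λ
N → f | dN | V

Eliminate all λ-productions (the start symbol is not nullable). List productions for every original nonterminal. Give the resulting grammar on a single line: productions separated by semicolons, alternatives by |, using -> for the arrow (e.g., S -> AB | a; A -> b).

Nullable set: {N, V}.
S -> dN: N nullable, giving d | dN.
N -> V: V nullable, giving V.
N -> dN: N nullable, giving d | dN.
Drop V -> λ.
Unchanged (no nullable symbols): S -> d; N -> f; V -> fSh; V -> ff.

S -> d | dN; N -> V | d | f | dN; V -> ff | fSh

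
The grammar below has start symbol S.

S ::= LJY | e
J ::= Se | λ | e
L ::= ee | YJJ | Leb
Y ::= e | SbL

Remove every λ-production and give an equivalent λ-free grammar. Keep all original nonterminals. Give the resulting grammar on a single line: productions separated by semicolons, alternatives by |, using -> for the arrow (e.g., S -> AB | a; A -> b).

S -> e | LY | LJY; J -> e | Se; L -> Y | YJ | ee | Leb | YJJ; Y -> e | SbL

Nullable set: {J}.
S -> LJY: J nullable, giving LJY | LY.
Drop J -> λ.
L -> YJJ: J, J nullable, giving Y | YJ | YJJ.
Unchanged (no nullable symbols): S -> e; J -> Se; J -> e; L -> Leb; L -> ee; Y -> SbL; Y -> e.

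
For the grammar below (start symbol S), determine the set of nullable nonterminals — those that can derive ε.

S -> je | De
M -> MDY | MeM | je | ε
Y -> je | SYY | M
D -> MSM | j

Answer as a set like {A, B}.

Directly nullable (have an ε-rule): {M}.
Y is nullable via Y -> M (every symbol on the right is already known nullable).
Not nullable: D, S — each has a terminal in every rule's right-hand side or depends on a non-nullable symbol.

{M, Y}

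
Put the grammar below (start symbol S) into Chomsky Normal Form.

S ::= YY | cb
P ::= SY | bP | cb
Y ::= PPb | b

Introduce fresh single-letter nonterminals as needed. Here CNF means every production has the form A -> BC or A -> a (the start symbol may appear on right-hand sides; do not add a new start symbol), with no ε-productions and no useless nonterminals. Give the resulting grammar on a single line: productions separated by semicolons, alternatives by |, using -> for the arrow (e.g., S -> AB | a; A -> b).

No ε-productions.
No unit productions to eliminate.
TERM: introduce A -> b, B -> c and substitute in every rule of length ≥2.
BIN: Y -> PPA becomes Y -> PC, C -> PA.

S -> BA | YY; A -> b; B -> c; C -> PA; P -> AP | BA | SY; Y -> b | PC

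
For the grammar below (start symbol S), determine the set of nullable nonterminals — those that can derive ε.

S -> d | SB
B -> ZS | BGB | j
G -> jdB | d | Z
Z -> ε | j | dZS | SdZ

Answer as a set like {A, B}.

{G, Z}

Directly nullable (have an ε-rule): {Z}.
G is nullable via G -> Z (every symbol on the right is already known nullable).
Not nullable: B, S — each has a terminal in every rule's right-hand side or depends on a non-nullable symbol.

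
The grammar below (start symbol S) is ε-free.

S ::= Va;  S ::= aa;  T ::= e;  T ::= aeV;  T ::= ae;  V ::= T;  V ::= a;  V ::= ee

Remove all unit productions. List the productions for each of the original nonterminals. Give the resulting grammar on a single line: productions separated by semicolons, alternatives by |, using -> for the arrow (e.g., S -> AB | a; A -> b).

S -> Va | aa; T -> e | ae | aeV; V -> a | e | ae | ee | aeV

Unit productions: V->T.
Unit pairs (A ⇒* B via units): (V,T).
S: inherits non-unit rules of {S} → Va | aa.
T: inherits non-unit rules of {T} → ae | aeV | e.
V: inherits non-unit rules of {T, V} → a | ae | aeV | e | ee.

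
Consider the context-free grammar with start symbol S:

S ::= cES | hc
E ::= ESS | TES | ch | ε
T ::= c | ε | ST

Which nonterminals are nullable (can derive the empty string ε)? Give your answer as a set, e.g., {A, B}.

Directly nullable (have an ε-rule): {E, T}.
Not nullable: S — each has a terminal in every rule's right-hand side or depends on a non-nullable symbol.

{E, T}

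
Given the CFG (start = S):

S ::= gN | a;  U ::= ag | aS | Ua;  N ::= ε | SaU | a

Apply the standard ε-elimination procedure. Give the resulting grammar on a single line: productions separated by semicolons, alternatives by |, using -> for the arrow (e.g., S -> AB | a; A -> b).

Nullable set: {N}.
S -> gN: N nullable, giving g | gN.
Drop N -> ε.
Unchanged (no nullable symbols): S -> a; N -> SaU; N -> a; U -> Ua; U -> aS; U -> ag.

S -> a | g | gN; N -> a | SaU; U -> Ua | aS | ag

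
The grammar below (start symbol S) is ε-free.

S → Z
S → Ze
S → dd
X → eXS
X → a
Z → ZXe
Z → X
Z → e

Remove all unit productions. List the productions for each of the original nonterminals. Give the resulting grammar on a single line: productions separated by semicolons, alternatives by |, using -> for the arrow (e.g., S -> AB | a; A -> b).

Unit productions: S->Z, Z->X.
Unit pairs (A ⇒* B via units): (S,X), (S,Z), (Z,X).
S: inherits non-unit rules of {S, X, Z} → ZXe | Ze | a | dd | e | eXS.
X: inherits non-unit rules of {X} → a | eXS.
Z: inherits non-unit rules of {X, Z} → ZXe | a | e | eXS.

S -> a | e | Ze | dd | ZXe | eXS; X -> a | eXS; Z -> a | e | ZXe | eXS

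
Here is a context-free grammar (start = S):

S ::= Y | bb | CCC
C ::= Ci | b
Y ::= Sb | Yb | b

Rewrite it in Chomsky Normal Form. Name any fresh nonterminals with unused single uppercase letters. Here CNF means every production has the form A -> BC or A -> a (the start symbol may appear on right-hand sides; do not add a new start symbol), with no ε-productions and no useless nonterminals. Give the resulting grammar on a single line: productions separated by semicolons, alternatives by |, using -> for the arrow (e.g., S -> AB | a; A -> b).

S -> b | BB | CD | SB | YB; A -> i; B -> b; C -> b | CA; D -> CC; Y -> b | SB | YB

No ε-productions.
After unit-elimination: S -> b | Sb | Yb | bb | CCC; C -> b | Ci; Y -> b | Sb | Yb.
TERM: introduce B -> b, A -> i and substitute in every rule of length ≥2.
BIN: S -> CCC becomes S -> CD, D -> CC.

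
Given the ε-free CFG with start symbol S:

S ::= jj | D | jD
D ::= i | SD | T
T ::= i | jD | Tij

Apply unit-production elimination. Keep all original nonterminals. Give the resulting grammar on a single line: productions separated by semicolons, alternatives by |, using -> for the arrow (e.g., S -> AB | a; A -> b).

Unit productions: D->T, S->D.
Unit pairs (A ⇒* B via units): (D,T), (S,D), (S,T).
S: inherits non-unit rules of {D, S, T} → SD | Tij | i | jD | jj.
D: inherits non-unit rules of {D, T} → SD | Tij | i | jD.
T: inherits non-unit rules of {T} → Tij | i | jD.

S -> i | SD | jD | jj | Tij; D -> i | SD | jD | Tij; T -> i | jD | Tij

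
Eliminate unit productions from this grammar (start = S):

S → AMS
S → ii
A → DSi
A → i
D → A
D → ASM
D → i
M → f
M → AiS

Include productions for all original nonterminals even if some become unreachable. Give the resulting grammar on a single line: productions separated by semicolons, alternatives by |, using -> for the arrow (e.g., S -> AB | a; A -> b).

Unit productions: D->A.
Unit pairs (A ⇒* B via units): (D,A).
S: inherits non-unit rules of {S} → AMS | ii.
A: inherits non-unit rules of {A} → DSi | i.
D: inherits non-unit rules of {A, D} → ASM | DSi | i.
M: inherits non-unit rules of {M} → AiS | f.

S -> ii | AMS; A -> i | DSi; D -> i | ASM | DSi; M -> f | AiS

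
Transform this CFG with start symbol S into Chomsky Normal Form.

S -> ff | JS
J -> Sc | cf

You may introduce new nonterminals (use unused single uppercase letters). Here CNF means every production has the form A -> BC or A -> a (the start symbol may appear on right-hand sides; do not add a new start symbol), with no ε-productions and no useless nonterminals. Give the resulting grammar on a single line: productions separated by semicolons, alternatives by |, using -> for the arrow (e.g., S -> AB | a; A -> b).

S -> BB | JS; A -> c; B -> f; J -> AB | SA

No ε-productions.
No unit productions to eliminate.
TERM: introduce A -> c, B -> f and substitute in every rule of length ≥2.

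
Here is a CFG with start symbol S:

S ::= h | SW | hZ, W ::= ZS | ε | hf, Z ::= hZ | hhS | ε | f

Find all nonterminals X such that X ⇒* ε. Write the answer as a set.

{W, Z}

Directly nullable (have an ε-rule): {W, Z}.
Not nullable: S — each has a terminal in every rule's right-hand side or depends on a non-nullable symbol.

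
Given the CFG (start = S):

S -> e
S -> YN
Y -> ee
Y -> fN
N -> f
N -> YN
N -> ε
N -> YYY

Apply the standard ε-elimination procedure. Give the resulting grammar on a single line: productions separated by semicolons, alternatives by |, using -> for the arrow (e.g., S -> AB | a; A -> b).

S -> Y | e | YN; N -> Y | f | YN | YYY; Y -> f | ee | fN

Nullable set: {N}.
S -> YN: N nullable, giving Y | YN.
Drop N -> ε.
N -> YN: N nullable, giving Y | YN.
Y -> fN: N nullable, giving f | fN.
Unchanged (no nullable symbols): S -> e; N -> YYY; N -> f; Y -> ee.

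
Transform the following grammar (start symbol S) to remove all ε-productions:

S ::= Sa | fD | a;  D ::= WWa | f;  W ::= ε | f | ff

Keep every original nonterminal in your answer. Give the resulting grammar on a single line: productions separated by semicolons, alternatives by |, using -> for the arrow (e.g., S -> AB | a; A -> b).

Nullable set: {W}.
D -> WWa: W, W nullable, giving WWa | Wa | a.
Drop W -> ε.
Unchanged (no nullable symbols): S -> Sa; S -> a; S -> fD; D -> f; W -> f; W -> ff.

S -> a | Sa | fD; D -> a | f | Wa | WWa; W -> f | ff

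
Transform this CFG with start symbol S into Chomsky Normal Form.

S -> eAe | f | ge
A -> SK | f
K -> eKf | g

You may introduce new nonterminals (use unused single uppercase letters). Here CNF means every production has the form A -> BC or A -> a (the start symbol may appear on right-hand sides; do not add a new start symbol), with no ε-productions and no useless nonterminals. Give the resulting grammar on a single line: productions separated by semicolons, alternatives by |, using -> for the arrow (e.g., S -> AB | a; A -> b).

No ε-productions.
No unit productions to eliminate.
TERM: introduce B -> e, C -> f, D -> g and substitute in every rule of length ≥2.
BIN: K -> BKC becomes K -> BE, E -> KC; S -> BAB becomes S -> BF, F -> AB.

S -> f | BF | DB; A -> f | SK; B -> e; C -> f; D -> g; E -> KC; F -> AB; K -> g | BE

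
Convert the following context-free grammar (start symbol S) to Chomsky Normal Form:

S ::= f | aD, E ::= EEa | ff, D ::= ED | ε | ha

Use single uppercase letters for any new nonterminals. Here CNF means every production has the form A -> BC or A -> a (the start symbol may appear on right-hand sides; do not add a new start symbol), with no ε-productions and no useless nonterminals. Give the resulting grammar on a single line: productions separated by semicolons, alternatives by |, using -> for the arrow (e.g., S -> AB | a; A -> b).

S -> a | f | AD; A -> a; B -> f; C -> h; D -> BB | CA | ED | EF; E -> BB | EG; F -> EA; G -> EA

Nullable: {D}; after ε-elimination: S -> a | f | aD; D -> E | ED | ha; E -> ff | EEa.
After unit-elimination: S -> a | f | aD; D -> ED | ff | ha | EEa; E -> ff | EEa.
TERM: introduce A -> a, B -> f, C -> h and substitute in every rule of length ≥2.
BIN: D -> EEA becomes D -> EF, F -> EA; E -> EEA becomes E -> EG, G -> EA.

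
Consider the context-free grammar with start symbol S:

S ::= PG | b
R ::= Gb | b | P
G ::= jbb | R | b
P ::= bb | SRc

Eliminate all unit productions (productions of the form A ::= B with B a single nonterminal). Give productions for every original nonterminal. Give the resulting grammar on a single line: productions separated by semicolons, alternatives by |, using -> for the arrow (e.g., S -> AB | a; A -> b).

Unit productions: G->R, R->P.
Unit pairs (A ⇒* B via units): (G,P), (G,R), (R,P).
S: inherits non-unit rules of {S} → PG | b.
G: inherits non-unit rules of {G, P, R} → Gb | SRc | b | bb | jbb.
P: inherits non-unit rules of {P} → SRc | bb.
R: inherits non-unit rules of {P, R} → Gb | SRc | b | bb.

S -> b | PG; G -> b | Gb | bb | SRc | jbb; P -> bb | SRc; R -> b | Gb | bb | SRc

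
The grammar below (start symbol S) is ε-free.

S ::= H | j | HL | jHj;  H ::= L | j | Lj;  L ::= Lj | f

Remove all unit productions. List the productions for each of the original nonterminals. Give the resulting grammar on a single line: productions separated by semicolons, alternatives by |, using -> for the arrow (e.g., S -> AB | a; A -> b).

S -> f | j | HL | Lj | jHj; H -> f | j | Lj; L -> f | Lj

Unit productions: H->L, S->H.
Unit pairs (A ⇒* B via units): (H,L), (S,H), (S,L).
S: inherits non-unit rules of {H, L, S} → HL | Lj | f | j | jHj.
H: inherits non-unit rules of {H, L} → Lj | f | j.
L: inherits non-unit rules of {L} → Lj | f.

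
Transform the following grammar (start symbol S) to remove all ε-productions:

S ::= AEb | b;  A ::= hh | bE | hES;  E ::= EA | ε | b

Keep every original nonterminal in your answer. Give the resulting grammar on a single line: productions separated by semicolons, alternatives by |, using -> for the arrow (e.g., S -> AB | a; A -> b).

Nullable set: {E}.
S -> AEb: E nullable, giving AEb | Ab.
A -> bE: E nullable, giving b | bE.
A -> hES: E nullable, giving hES | hS.
Drop E -> ε.
E -> EA: E nullable, giving A | EA.
Unchanged (no nullable symbols): S -> b; A -> hh; E -> b.

S -> b | Ab | AEb; A -> b | bE | hS | hh | hES; E -> A | b | EA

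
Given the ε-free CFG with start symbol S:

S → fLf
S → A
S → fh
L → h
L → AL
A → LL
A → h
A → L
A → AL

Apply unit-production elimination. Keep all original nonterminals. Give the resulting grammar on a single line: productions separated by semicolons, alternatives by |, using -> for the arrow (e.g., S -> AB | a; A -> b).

Unit productions: A->L, S->A.
Unit pairs (A ⇒* B via units): (A,L), (S,A), (S,L).
S: inherits non-unit rules of {A, L, S} → AL | LL | fLf | fh | h.
A: inherits non-unit rules of {A, L} → AL | LL | h.
L: inherits non-unit rules of {L} → AL | h.

S -> h | AL | LL | fh | fLf; A -> h | AL | LL; L -> h | AL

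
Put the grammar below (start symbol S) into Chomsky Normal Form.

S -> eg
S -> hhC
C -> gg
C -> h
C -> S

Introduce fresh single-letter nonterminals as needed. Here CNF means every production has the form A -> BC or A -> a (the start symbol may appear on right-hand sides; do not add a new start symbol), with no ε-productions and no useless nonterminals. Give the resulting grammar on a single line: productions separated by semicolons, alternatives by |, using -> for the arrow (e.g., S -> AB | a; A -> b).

S -> AB | DF; A -> e; B -> g; C -> h | AB | BB | DE; D -> h; E -> DC; F -> DC

No ε-productions.
After unit-elimination: S -> eg | hhC; C -> h | eg | gg | hhC.
TERM: introduce A -> e, B -> g, D -> h and substitute in every rule of length ≥2.
BIN: C -> DDC becomes C -> DE, E -> DC; S -> DDC becomes S -> DF, F -> DC.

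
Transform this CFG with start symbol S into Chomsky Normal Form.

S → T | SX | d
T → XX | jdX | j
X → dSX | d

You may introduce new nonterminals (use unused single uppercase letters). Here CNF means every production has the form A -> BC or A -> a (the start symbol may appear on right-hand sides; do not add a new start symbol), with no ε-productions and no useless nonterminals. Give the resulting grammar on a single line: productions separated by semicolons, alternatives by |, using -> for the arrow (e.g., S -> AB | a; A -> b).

S -> d | j | AC | SX | XX; A -> j; B -> d; C -> BX; E -> SX; X -> d | BE

No ε-productions.
After unit-elimination: S -> d | j | SX | XX | jdX; T -> j | XX | jdX; X -> d | dSX.
TERM: introduce B -> d, A -> j and substitute in every rule of length ≥2.
BIN: S -> ABX becomes S -> AC, C -> BX; T -> ABX becomes T -> AD, D -> BX; X -> BSX becomes X -> BE, E -> SX.
Drop unreachable/unproductive: T.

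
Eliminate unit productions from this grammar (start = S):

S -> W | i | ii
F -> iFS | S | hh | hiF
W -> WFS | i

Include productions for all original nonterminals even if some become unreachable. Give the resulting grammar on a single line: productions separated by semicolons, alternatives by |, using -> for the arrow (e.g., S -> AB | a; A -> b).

S -> i | ii | WFS; F -> i | hh | ii | WFS | hiF | iFS; W -> i | WFS

Unit productions: F->S, S->W.
Unit pairs (A ⇒* B via units): (F,S), (F,W), (S,W).
S: inherits non-unit rules of {S, W} → WFS | i | ii.
F: inherits non-unit rules of {F, S, W} → WFS | hh | hiF | i | iFS | ii.
W: inherits non-unit rules of {W} → WFS | i.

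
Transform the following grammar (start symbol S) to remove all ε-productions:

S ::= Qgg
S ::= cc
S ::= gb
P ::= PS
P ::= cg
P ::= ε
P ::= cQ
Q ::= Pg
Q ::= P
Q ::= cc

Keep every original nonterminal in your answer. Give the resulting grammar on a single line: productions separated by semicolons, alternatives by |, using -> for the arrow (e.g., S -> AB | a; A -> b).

Nullable set: {P, Q}.
S -> Qgg: Q nullable, giving Qgg | gg.
Drop P -> ε.
P -> PS: P nullable, giving PS | S.
P -> cQ: Q nullable, giving c | cQ.
Q -> P: P nullable, giving P.
Q -> Pg: P nullable, giving Pg | g.
Unchanged (no nullable symbols): S -> cc; S -> gb; P -> cg; Q -> cc.

S -> cc | gb | gg | Qgg; P -> S | c | PS | cQ | cg; Q -> P | g | Pg | cc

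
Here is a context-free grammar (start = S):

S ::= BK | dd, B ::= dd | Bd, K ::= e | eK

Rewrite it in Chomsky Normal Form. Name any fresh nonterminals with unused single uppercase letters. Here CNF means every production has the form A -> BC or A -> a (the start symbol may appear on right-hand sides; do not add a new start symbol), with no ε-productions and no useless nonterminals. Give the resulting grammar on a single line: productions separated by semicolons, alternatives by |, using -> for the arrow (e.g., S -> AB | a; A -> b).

S -> AA | BK; A -> d; B -> AA | BA; C -> e; K -> e | CK

No ε-productions.
No unit productions to eliminate.
TERM: introduce A -> d, C -> e and substitute in every rule of length ≥2.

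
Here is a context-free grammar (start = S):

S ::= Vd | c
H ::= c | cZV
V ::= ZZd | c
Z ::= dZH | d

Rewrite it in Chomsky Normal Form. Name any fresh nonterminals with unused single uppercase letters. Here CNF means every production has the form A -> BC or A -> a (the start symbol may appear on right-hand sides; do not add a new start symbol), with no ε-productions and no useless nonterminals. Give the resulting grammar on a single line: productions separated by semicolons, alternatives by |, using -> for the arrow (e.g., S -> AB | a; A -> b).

S -> c | VB; A -> c; B -> d; C -> ZV; D -> ZB; E -> ZH; H -> c | AC; V -> c | ZD; Z -> d | BE

No ε-productions.
No unit productions to eliminate.
TERM: introduce A -> c, B -> d and substitute in every rule of length ≥2.
BIN: H -> AZV becomes H -> AC, C -> ZV; V -> ZZB becomes V -> ZD, D -> ZB; Z -> BZH becomes Z -> BE, E -> ZH.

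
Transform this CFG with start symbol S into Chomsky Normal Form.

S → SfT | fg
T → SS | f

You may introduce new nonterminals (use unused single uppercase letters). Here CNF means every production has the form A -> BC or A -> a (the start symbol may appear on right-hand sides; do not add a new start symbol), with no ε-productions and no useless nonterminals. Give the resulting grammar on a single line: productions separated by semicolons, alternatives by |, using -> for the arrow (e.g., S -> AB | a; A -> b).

No ε-productions.
No unit productions to eliminate.
TERM: introduce A -> f, B -> g and substitute in every rule of length ≥2.
BIN: S -> SAT becomes S -> SC, C -> AT.

S -> AB | SC; A -> f; B -> g; C -> AT; T -> f | SS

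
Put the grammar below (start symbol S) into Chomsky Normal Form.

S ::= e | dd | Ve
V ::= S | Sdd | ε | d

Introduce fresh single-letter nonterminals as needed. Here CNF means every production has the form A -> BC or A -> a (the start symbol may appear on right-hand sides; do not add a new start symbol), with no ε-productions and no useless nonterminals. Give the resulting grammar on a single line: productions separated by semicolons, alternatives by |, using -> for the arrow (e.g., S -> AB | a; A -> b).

S -> e | BB | VA; A -> e; B -> d; C -> BB; V -> d | e | BB | SC | VA

Nullable: {V}; after ε-elimination: S -> e | Ve | dd; V -> S | d | Sdd.
After unit-elimination: S -> e | Ve | dd; V -> d | e | Ve | dd | Sdd.
TERM: introduce B -> d, A -> e and substitute in every rule of length ≥2.
BIN: V -> SBB becomes V -> SC, C -> BB.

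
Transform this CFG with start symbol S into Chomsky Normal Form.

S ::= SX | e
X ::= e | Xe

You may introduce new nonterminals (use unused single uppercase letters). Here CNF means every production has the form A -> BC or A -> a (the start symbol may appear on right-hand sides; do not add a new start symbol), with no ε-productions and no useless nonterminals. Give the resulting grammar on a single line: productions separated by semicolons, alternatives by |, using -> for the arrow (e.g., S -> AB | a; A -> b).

No ε-productions.
No unit productions to eliminate.
TERM: introduce A -> e and substitute in every rule of length ≥2.

S -> e | SX; A -> e; X -> e | XA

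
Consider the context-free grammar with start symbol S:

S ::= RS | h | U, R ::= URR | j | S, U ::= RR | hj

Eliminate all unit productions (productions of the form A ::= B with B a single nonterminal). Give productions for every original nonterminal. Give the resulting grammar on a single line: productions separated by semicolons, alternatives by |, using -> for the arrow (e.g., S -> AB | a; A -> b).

S -> h | RR | RS | hj; R -> h | j | RR | RS | hj | URR; U -> RR | hj

Unit productions: R->S, S->U.
Unit pairs (A ⇒* B via units): (R,S), (R,U), (S,U).
S: inherits non-unit rules of {S, U} → RR | RS | h | hj.
R: inherits non-unit rules of {R, S, U} → RR | RS | URR | h | hj | j.
U: inherits non-unit rules of {U} → RR | hj.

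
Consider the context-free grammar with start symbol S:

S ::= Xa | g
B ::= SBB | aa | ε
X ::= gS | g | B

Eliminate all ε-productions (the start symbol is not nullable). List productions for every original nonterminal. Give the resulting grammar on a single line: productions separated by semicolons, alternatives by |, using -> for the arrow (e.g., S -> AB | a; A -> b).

S -> a | g | Xa; B -> S | SB | aa | SBB; X -> B | g | gS

Nullable set: {B, X}.
S -> Xa: X nullable, giving Xa | a.
Drop B -> ε.
B -> SBB: B, B nullable, giving S | SB | SBB.
X -> B: B nullable, giving B.
Unchanged (no nullable symbols): S -> g; B -> aa; X -> g; X -> gS.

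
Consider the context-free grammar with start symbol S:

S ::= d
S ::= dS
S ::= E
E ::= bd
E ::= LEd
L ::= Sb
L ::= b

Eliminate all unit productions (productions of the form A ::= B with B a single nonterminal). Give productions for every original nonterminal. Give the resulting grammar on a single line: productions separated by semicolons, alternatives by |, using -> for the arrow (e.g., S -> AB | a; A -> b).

Unit productions: S->E.
Unit pairs (A ⇒* B via units): (S,E).
S: inherits non-unit rules of {E, S} → LEd | bd | d | dS.
E: inherits non-unit rules of {E} → LEd | bd.
L: inherits non-unit rules of {L} → Sb | b.

S -> d | bd | dS | LEd; E -> bd | LEd; L -> b | Sb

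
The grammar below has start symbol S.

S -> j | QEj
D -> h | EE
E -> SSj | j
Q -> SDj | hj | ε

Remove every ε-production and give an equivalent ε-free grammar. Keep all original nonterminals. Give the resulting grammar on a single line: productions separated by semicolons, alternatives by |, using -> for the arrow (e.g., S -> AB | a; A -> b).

Nullable set: {Q}.
S -> QEj: Q nullable, giving Ej | QEj.
Drop Q -> ε.
Unchanged (no nullable symbols): S -> j; D -> EE; D -> h; E -> SSj; E -> j; Q -> SDj; Q -> hj.

S -> j | Ej | QEj; D -> h | EE; E -> j | SSj; Q -> hj | SDj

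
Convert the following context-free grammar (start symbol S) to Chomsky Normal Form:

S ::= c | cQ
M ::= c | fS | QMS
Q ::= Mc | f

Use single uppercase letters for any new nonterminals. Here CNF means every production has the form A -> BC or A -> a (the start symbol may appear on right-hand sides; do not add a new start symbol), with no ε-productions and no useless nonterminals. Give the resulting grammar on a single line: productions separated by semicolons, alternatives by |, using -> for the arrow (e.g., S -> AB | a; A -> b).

S -> c | BQ; A -> f; B -> c; C -> MS; M -> c | AS | QC; Q -> f | MB

No ε-productions.
No unit productions to eliminate.
TERM: introduce B -> c, A -> f and substitute in every rule of length ≥2.
BIN: M -> QMS becomes M -> QC, C -> MS.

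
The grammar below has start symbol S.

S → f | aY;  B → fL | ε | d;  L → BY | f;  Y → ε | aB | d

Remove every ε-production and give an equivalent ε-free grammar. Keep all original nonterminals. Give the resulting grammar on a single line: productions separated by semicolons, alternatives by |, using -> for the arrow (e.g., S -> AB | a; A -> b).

S -> a | f | aY; B -> d | f | fL; L -> B | Y | f | BY; Y -> a | d | aB

Nullable set: {B, L, Y}.
S -> aY: Y nullable, giving a | aY.
Drop B -> ε.
B -> fL: L nullable, giving f | fL.
L -> BY: B, Y nullable, giving B | BY | Y.
Drop Y -> ε.
Y -> aB: B nullable, giving a | aB.
Unchanged (no nullable symbols): S -> f; B -> d; L -> f; Y -> d.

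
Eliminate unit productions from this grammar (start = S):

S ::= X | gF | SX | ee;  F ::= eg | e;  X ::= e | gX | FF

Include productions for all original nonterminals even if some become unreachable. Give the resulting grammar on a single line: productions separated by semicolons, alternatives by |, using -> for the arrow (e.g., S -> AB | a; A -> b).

S -> e | FF | SX | ee | gF | gX; F -> e | eg; X -> e | FF | gX

Unit productions: S->X.
Unit pairs (A ⇒* B via units): (S,X).
S: inherits non-unit rules of {S, X} → FF | SX | e | ee | gF | gX.
F: inherits non-unit rules of {F} → e | eg.
X: inherits non-unit rules of {X} → FF | e | gX.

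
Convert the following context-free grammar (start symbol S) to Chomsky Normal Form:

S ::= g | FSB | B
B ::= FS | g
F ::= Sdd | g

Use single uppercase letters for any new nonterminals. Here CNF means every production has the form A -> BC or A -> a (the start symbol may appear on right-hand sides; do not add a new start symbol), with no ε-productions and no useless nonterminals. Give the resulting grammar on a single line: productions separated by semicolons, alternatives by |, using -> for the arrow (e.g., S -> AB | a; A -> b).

No ε-productions.
After unit-elimination: S -> g | FS | FSB; B -> g | FS; F -> g | Sdd.
TERM: introduce A -> d and substitute in every rule of length ≥2.
BIN: F -> SAA becomes F -> SC, C -> AA; S -> FSB becomes S -> FD, D -> SB.

S -> g | FD | FS; A -> d; B -> g | FS; C -> AA; D -> SB; F -> g | SC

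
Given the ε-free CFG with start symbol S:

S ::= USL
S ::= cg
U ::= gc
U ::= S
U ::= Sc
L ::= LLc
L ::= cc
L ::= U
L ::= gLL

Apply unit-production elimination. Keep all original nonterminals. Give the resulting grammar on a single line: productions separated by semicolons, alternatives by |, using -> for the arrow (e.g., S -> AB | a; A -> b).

S -> cg | USL; L -> Sc | cc | cg | gc | LLc | USL | gLL; U -> Sc | cg | gc | USL

Unit productions: L->U, U->S.
Unit pairs (A ⇒* B via units): (L,S), (L,U), (U,S).
S: inherits non-unit rules of {S} → USL | cg.
L: inherits non-unit rules of {L, S, U} → LLc | Sc | USL | cc | cg | gLL | gc.
U: inherits non-unit rules of {S, U} → Sc | USL | cg | gc.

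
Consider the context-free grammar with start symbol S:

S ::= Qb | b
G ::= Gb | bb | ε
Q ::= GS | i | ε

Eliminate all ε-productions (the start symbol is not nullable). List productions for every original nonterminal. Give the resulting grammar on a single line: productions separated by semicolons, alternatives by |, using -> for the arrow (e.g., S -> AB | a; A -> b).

S -> b | Qb; G -> b | Gb | bb; Q -> S | i | GS

Nullable set: {G, Q}.
S -> Qb: Q nullable, giving Qb | b.
Drop G -> ε.
G -> Gb: G nullable, giving Gb | b.
Drop Q -> ε.
Q -> GS: G nullable, giving GS | S.
Unchanged (no nullable symbols): S -> b; G -> bb; Q -> i.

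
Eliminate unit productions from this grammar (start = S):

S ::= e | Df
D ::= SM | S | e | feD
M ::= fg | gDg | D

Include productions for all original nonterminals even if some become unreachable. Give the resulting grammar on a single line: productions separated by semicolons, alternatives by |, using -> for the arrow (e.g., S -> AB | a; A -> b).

Unit productions: D->S, M->D.
Unit pairs (A ⇒* B via units): (D,S), (M,D), (M,S).
S: inherits non-unit rules of {S} → Df | e.
D: inherits non-unit rules of {D, S} → Df | SM | e | feD.
M: inherits non-unit rules of {D, M, S} → Df | SM | e | feD | fg | gDg.

S -> e | Df; D -> e | Df | SM | feD; M -> e | Df | SM | fg | feD | gDg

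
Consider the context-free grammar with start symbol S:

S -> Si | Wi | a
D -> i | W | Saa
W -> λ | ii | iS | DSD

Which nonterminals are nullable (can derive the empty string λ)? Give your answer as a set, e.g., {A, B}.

{D, W}

Directly nullable (have an ε-rule): {W}.
D is nullable via D -> W (every symbol on the right is already known nullable).
Not nullable: S — each has a terminal in every rule's right-hand side or depends on a non-nullable symbol.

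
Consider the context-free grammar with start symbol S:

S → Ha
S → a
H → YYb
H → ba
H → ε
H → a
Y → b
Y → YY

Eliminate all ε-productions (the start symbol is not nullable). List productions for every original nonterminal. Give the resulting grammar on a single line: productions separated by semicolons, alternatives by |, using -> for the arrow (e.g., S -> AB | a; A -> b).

S -> a | Ha; H -> a | ba | YYb; Y -> b | YY

Nullable set: {H}.
S -> Ha: H nullable, giving Ha | a.
Drop H -> ε.
Unchanged (no nullable symbols): S -> a; H -> YYb; H -> a; H -> ba; Y -> YY; Y -> b.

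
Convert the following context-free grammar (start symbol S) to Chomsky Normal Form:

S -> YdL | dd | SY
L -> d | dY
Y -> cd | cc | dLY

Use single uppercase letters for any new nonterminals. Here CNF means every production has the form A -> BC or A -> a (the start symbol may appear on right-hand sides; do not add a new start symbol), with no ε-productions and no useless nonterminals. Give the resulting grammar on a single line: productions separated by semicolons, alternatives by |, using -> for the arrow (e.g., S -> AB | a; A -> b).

No ε-productions.
No unit productions to eliminate.
TERM: introduce B -> c, A -> d and substitute in every rule of length ≥2.
BIN: S -> YAL becomes S -> YC, C -> AL; Y -> ALY becomes Y -> AD, D -> LY.

S -> AA | SY | YC; A -> d; B -> c; C -> AL; D -> LY; L -> d | AY; Y -> AD | BA | BB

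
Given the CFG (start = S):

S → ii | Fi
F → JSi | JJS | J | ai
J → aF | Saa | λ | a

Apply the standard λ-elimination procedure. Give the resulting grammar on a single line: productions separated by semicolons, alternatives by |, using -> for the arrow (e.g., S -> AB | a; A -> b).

Nullable set: {F, J}.
S -> Fi: F nullable, giving Fi | i.
F -> J: J nullable, giving J.
F -> JJS: J, J nullable, giving JJS | JS | S.
F -> JSi: J nullable, giving JSi | Si.
Drop J -> λ.
J -> aF: F nullable, giving a | aF.
Unchanged (no nullable symbols): S -> ii; F -> ai; J -> Saa; J -> a.

S -> i | Fi | ii; F -> J | S | JS | Si | ai | JJS | JSi; J -> a | aF | Saa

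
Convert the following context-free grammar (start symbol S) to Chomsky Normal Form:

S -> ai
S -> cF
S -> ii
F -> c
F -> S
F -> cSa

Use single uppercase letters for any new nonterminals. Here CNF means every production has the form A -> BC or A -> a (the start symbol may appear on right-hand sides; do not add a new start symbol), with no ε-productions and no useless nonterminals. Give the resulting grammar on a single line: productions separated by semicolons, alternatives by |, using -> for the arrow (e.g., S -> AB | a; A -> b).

S -> AB | BB | CF; A -> a; B -> i; C -> c; D -> SA; F -> c | AB | BB | CD | CF

No ε-productions.
After unit-elimination: S -> ai | cF | ii; F -> c | ai | cF | ii | cSa.
TERM: introduce A -> a, C -> c, B -> i and substitute in every rule of length ≥2.
BIN: F -> CSA becomes F -> CD, D -> SA.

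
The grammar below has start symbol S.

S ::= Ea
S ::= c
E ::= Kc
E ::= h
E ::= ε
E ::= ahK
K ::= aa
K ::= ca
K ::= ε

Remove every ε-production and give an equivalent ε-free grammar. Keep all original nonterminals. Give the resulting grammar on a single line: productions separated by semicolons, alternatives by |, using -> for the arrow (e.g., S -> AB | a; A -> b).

Nullable set: {E, K}.
S -> Ea: E nullable, giving Ea | a.
Drop E -> ε.
E -> Kc: K nullable, giving Kc | c.
E -> ahK: K nullable, giving ah | ahK.
Drop K -> ε.
Unchanged (no nullable symbols): S -> c; E -> h; K -> aa; K -> ca.

S -> a | c | Ea; E -> c | h | Kc | ah | ahK; K -> aa | ca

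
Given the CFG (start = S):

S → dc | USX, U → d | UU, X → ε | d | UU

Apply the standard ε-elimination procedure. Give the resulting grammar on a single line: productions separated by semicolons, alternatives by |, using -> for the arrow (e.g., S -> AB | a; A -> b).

S -> US | dc | USX; U -> d | UU; X -> d | UU

Nullable set: {X}.
S -> USX: X nullable, giving US | USX.
Drop X -> ε.
Unchanged (no nullable symbols): S -> dc; U -> UU; U -> d; X -> UU; X -> d.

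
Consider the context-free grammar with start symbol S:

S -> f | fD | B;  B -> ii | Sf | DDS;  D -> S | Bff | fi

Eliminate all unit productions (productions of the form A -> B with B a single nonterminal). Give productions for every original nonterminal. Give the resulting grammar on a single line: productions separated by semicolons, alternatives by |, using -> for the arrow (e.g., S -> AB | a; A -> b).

Unit productions: D->S, S->B.
Unit pairs (A ⇒* B via units): (D,B), (D,S), (S,B).
S: inherits non-unit rules of {B, S} → DDS | Sf | f | fD | ii.
B: inherits non-unit rules of {B} → DDS | Sf | ii.
D: inherits non-unit rules of {B, D, S} → Bff | DDS | Sf | f | fD | fi | ii.

S -> f | Sf | fD | ii | DDS; B -> Sf | ii | DDS; D -> f | Sf | fD | fi | ii | Bff | DDS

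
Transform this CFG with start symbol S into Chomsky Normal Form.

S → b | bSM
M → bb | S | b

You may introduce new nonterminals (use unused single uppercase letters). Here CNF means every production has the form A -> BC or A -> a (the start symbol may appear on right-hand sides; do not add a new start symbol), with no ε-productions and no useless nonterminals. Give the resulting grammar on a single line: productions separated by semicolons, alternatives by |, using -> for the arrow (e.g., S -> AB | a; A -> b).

No ε-productions.
After unit-elimination: S -> b | bSM; M -> b | bb | bSM.
TERM: introduce A -> b and substitute in every rule of length ≥2.
BIN: M -> ASM becomes M -> AB, B -> SM; S -> ASM becomes S -> AC, C -> SM.

S -> b | AC; A -> b; B -> SM; C -> SM; M -> b | AA | AB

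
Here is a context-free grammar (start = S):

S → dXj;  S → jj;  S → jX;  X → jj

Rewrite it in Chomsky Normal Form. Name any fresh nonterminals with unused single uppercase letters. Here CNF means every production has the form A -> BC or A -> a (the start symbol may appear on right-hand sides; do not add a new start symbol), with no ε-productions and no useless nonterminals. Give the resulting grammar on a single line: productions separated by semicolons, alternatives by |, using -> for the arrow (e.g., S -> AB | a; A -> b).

No ε-productions.
No unit productions to eliminate.
TERM: introduce A -> d, B -> j and substitute in every rule of length ≥2.
BIN: S -> AXB becomes S -> AC, C -> XB.

S -> AC | BB | BX; A -> d; B -> j; C -> XB; X -> BB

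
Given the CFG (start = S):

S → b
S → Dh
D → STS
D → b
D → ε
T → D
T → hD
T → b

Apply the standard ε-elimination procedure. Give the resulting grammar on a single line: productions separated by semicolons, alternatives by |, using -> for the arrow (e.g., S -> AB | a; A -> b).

S -> b | h | Dh; D -> b | SS | STS; T -> D | b | h | hD

Nullable set: {D, T}.
S -> Dh: D nullable, giving Dh | h.
Drop D -> ε.
D -> STS: T nullable, giving SS | STS.
T -> D: D nullable, giving D.
T -> hD: D nullable, giving h | hD.
Unchanged (no nullable symbols): S -> b; D -> b; T -> b.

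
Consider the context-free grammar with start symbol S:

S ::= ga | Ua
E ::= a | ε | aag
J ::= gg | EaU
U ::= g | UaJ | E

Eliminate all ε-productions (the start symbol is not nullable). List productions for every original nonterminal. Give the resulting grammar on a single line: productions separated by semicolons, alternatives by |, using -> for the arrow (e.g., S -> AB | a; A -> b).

S -> a | Ua | ga; E -> a | aag; J -> a | Ea | aU | gg | EaU; U -> E | g | aJ | UaJ

Nullable set: {E, U}.
S -> Ua: U nullable, giving Ua | a.
Drop E -> ε.
J -> EaU: E, U nullable, giving Ea | EaU | a | aU.
U -> E: E nullable, giving E.
U -> UaJ: U nullable, giving UaJ | aJ.
Unchanged (no nullable symbols): S -> ga; E -> a; E -> aag; J -> gg; U -> g.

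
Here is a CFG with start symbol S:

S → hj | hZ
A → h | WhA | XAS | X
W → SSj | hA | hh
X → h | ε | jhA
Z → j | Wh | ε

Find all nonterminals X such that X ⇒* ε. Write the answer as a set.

Directly nullable (have an ε-rule): {X, Z}.
A is nullable via A -> X (every symbol on the right is already known nullable).
Not nullable: S, W — each has a terminal in every rule's right-hand side or depends on a non-nullable symbol.

{A, X, Z}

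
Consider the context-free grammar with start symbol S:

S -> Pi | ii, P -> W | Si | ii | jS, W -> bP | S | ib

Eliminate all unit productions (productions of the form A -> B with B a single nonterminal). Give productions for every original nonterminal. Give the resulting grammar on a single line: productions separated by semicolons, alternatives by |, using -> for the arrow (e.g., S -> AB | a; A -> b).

S -> Pi | ii; P -> Pi | Si | bP | ib | ii | jS; W -> Pi | bP | ib | ii

Unit productions: P->W, W->S.
Unit pairs (A ⇒* B via units): (P,S), (P,W), (W,S).
S: inherits non-unit rules of {S} → Pi | ii.
P: inherits non-unit rules of {P, S, W} → Pi | Si | bP | ib | ii | jS.
W: inherits non-unit rules of {S, W} → Pi | bP | ib | ii.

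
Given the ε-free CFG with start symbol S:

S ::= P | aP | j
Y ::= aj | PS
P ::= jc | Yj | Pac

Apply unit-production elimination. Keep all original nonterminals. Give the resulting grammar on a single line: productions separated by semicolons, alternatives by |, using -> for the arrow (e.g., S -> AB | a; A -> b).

S -> j | Yj | aP | jc | Pac; P -> Yj | jc | Pac; Y -> PS | aj

Unit productions: S->P.
Unit pairs (A ⇒* B via units): (S,P).
S: inherits non-unit rules of {P, S} → Pac | Yj | aP | j | jc.
P: inherits non-unit rules of {P} → Pac | Yj | jc.
Y: inherits non-unit rules of {Y} → PS | aj.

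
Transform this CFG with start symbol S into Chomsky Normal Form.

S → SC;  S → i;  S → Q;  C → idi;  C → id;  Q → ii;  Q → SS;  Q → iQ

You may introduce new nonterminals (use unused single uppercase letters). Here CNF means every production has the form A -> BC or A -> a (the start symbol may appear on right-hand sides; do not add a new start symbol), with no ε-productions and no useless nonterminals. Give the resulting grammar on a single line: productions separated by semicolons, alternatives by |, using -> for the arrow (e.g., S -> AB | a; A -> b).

No ε-productions.
After unit-elimination: S -> i | SC | SS | iQ | ii; C -> id | idi; Q -> SS | iQ | ii.
TERM: introduce B -> d, A -> i and substitute in every rule of length ≥2.
BIN: C -> ABA becomes C -> AD, D -> BA.

S -> i | AA | AQ | SC | SS; A -> i; B -> d; C -> AB | AD; D -> BA; Q -> AA | AQ | SS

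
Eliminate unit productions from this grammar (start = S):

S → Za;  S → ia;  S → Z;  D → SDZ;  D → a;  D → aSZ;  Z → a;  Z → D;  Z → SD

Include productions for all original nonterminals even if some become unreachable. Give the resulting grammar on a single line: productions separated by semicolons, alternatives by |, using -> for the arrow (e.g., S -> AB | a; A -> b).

S -> a | SD | Za | ia | SDZ | aSZ; D -> a | SDZ | aSZ; Z -> a | SD | SDZ | aSZ

Unit productions: S->Z, Z->D.
Unit pairs (A ⇒* B via units): (S,D), (S,Z), (Z,D).
S: inherits non-unit rules of {D, S, Z} → SD | SDZ | Za | a | aSZ | ia.
D: inherits non-unit rules of {D} → SDZ | a | aSZ.
Z: inherits non-unit rules of {D, Z} → SD | SDZ | a | aSZ.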